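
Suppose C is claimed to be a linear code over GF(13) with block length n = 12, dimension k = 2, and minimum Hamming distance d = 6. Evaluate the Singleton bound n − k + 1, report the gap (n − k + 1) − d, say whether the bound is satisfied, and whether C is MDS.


Singleton RHS = n − k + 1 = 11, slack = 5, bound satisfied, not MDS.

Singleton bound: d ≤ n − k + 1.
Here n = 12, k = 2, so n − k + 1 = 11.
Given d = 6, check d ≤ 11: YES.
Slack = (n − k + 1) − d = 5.
The code is NOT MDS (slack = 5 > 0).
Description: the claimed parameters are [12, 2, 6]_13; such a code would be non-MDS.


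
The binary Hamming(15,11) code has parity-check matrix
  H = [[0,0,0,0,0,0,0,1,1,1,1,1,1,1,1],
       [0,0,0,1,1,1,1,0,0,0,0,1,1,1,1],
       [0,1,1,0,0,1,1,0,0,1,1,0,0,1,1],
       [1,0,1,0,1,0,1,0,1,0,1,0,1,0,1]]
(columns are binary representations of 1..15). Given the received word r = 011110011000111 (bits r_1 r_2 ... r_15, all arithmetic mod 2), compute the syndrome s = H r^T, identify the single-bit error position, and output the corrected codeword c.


s = (1, 1, 0, 1)^T, error position = 13, corrected codeword c = 011110011000011

Compute s = H r^T mod 2 one row at a time:
  s_1 = 1 + 1 + 0 + 0 + 0 + 1 + 1 + 1 = 5 ≡ 1 (mod 2).
  s_2 = 1 + 1 + 0 + 0 + 0 + 1 + 1 + 1 = 5 ≡ 1 (mod 2).
  s_3 = 1 + 1 + 0 + 0 + 0 + 0 + 1 + 1 = 4 ≡ 0 (mod 2).
  s_4 = 0 + 1 + 1 + 0 + 1 + 0 + 1 + 1 = 5 ≡ 1 (mod 2).
s = (1, 1, 0, 1)^T — this equals column 13 of H (binary 1101), so error is at position 13.
Correct: flip bit 13 of r = 011110011000111 to get c = 011110011000011.


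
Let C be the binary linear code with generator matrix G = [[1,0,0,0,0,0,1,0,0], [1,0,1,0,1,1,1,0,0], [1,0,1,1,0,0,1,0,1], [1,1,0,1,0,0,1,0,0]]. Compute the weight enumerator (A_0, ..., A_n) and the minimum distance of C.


Weight distribution: A_0 = 1, A_2 = 2, A_3 = 3, A_4 = 3, A_5 = 4, A_6 = 2, A_7 = 1. Minimum distance d = 2.

Enumerate all 2^4 = 16 messages m ∈ F_2^4.
For each, compute codeword c = mG in F_2^9, then tally its weight.
  m = 0000 → c = 000000000, weight = 0.
  m = 1000 → c = 100000100, weight = 2.
  m = 0100 → c = 101011100, weight = 5.
  m = 1100 → c = 001011000, weight = 3.
  m = 0010 → c = 101100101, weight = 5.
  m = 1010 → c = 001100001, weight = 3.
  m = 0110 → c = 000111001, weight = 4.
  m = 1110 → c = 100111101, weight = 6.
  m = 0001 → c = 110100100, weight = 4.
  m = 1001 → c = 010100000, weight = 2.
  m = 0101 → c = 011111000, weight = 5.
  m = 1101 → c = 111111100, weight = 7.
  m = 0011 → c = 011000001, weight = 3.
  m = 1011 → c = 111000101, weight = 5.
  m = 0111 → c = 110011101, weight = 6.
  m = 1111 → c = 010011001, weight = 4.
Tally weights:
  weight 0: 1 codewords.
  weight 2: 2 codewords.
  weight 3: 3 codewords.
  weight 4: 3 codewords.
  weight 5: 4 codewords.
  weight 6: 2 codewords.
  weight 7: 1 codewords.
Minimum distance d = smallest w > 0 with A_w > 0 = 2.
Sanity: Σ A_w = 16 = 2^4 = 16 ✓.


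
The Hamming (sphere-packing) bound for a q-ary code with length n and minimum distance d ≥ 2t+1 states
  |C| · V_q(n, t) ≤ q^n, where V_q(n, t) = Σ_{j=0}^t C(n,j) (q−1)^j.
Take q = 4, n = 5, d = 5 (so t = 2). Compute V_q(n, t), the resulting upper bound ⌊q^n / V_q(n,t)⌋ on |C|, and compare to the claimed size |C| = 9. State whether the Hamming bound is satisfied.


V_q(n, t) = 106, q^n = 1024, Hamming bound = 9, |C| = 9 ≤ bound (satisfied).

Step 1: Compute V_q(n, t) = Σ_{j=0}^2 C(n, j) (q−1)^j.
  j = 0: C(5,0)·(3)^0 = 1·1 = 1.
  j = 1: C(5,1)·(3)^1 = 5·3 = 15.
  j = 2: C(5,2)·(3)^2 = 10·9 = 90.
  V_q(n, t) = 1 + 15 + 90 = 106.
Step 2: q^n = 4^5 = 1024.
Step 3: Hamming bound ⌊q^n / V_q(n,t)⌋ = ⌊1024/106⌋ = 9.
Step 4: Compare |C| = 9 to 9: satisfied.
The claimed |C| lies at the Hamming bound (tight).


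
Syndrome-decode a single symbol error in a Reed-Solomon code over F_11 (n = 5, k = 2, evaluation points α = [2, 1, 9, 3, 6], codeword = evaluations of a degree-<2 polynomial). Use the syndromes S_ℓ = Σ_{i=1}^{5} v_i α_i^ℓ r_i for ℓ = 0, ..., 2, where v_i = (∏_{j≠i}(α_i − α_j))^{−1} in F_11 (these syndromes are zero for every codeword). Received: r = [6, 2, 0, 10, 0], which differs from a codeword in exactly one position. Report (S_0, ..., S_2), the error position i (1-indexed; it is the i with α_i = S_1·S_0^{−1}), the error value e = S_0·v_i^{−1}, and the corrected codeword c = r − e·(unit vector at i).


S = (3, 5, 1), error at position 3, error magnitude e = 10, c = [6, 2, 1, 10, 0].

Step 1: column multipliers v_i = (∏_{j≠i}(α_i − α_j))^{−1} mod 11.
  i = 1 (α = 2): (2−1)(2−9)(2−3)(2−6) = 1·(−7)·(−1)·(−4) = −28 ≡ 5, so v_1 = 5^{−1} = 9 (mod 11).
  i = 2 (α = 1): (1−2)(1−9)(1−3)(1−6) = (−1)·(−8)·(−2)·(−5) = 80 ≡ 3, so v_2 = 3^{−1} = 4 (mod 11).
  i = 3 (α = 9): (9−2)(9−1)(9−3)(9−6) = 7·8·6·3 = 1008 ≡ 7, so v_3 = 7^{−1} = 8 (mod 11).
  i = 4 (α = 3): (3−2)(3−1)(3−9)(3−6) = 1·2·(−6)·(−3) = 36 ≡ 3, so v_4 = 3^{−1} = 4 (mod 11).
  i = 5 (α = 6): (6−2)(6−1)(6−9)(6−3) = 4·5·(−3)·3 = −180 ≡ 7, so v_5 = 7^{−1} = 8 (mod 11).
  v = [9, 4, 8, 4, 8].
Step 2: syndromes of r = [6, 2, 0, 10, 0] (all sums mod 11).
  S_0 = Σ v_i r_i = 9·6 + 4·2 + 8·0 + 4·10 + 8·0 = 102 ≡ 3.
  S_1 = Σ v_i α_i r_i = 9·2·6 + 4·1·2 + 8·9·0 + 4·3·10 + 8·6·0 = 236 ≡ 5.
  α_i^2 mod 11 = [4, 1, 4, 9, 3].
  S_2 = Σ v_i α_i^2 r_i = 9·4·6 + 4·1·2 + 8·4·0 + 4·9·10 + 8·3·0 = 584 ≡ 1.
  S = (3, 5, 1) ≠ 0, so r is not a codeword (an error is present).
Step 3: locate the error. For a single error e at position i, S_ℓ = v_i·e·α_i^ℓ, so α_err = S_1/S_0.
  S_0^{−1} = 3^{−1} = 4 (mod 11), so α_err = 5·4 = 20 ≡ 9 = α_3. Error position i = 3.
  Consistency check: S_2/S_1 = 1·9 = 9 ≡ 9 = α_err ✓ (single-error assumption holds).
Step 4: error magnitude e = S_0/v_3 = S_0·∏_{j≠3}(α_3 − α_j) = 3·7 = 21 ≡ 10 (mod 11).
Step 5: correct position 3: c_3 = r_3 − e = 0 − 10 ≡ 1 (mod 11). Hence c = [6, 2, 1, 10, 0].
  Check: interpolating c through the α_i gives m(x) = 9 + 4·x (degree < 2) with m(α_i) = c_i for every i, so c is indeed a codeword.


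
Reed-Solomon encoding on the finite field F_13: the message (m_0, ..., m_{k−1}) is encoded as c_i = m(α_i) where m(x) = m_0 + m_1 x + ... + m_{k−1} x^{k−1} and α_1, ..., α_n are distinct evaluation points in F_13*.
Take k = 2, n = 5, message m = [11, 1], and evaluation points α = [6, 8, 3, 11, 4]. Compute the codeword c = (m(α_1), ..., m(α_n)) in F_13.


c = [4, 6, 1, 9, 2]

Message polynomial: m(x) = 11 + 1·x (mod 13).
For each evaluation point α_i, compute m(α_i) mod 13:
  α_1 = 6: Horner steps 1 → 4, so m(6) = 4.
  α_2 = 8: Horner steps 1 → 6, so m(8) = 6.
  α_3 = 3: Horner steps 1 → 1, so m(3) = 1.
  α_4 = 11: Horner steps 1 → 9, so m(11) = 9.
  α_5 = 4: Horner steps 1 → 2, so m(4) = 2.
Codeword c = [4, 6, 1, 9, 2] ∈ F_13^5.


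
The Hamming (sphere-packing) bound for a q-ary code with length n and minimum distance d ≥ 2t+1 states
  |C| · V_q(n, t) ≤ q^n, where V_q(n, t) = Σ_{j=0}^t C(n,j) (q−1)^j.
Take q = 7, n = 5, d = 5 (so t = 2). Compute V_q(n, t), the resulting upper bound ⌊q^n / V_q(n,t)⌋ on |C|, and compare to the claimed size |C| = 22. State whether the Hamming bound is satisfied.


V_q(n, t) = 391, q^n = 16807, Hamming bound = 42, |C| = 22 ≤ bound (satisfied).

Step 1: Compute V_q(n, t) = Σ_{j=0}^2 C(n, j) (q−1)^j.
  j = 0: C(5,0)·(6)^0 = 1·1 = 1.
  j = 1: C(5,1)·(6)^1 = 5·6 = 30.
  j = 2: C(5,2)·(6)^2 = 10·36 = 360.
  V_q(n, t) = 1 + 30 + 360 = 391.
Step 2: q^n = 7^5 = 16807.
Step 3: Hamming bound ⌊q^n / V_q(n,t)⌋ = ⌊16807/391⌋ = 42.
Step 4: Compare |C| = 22 to 42: satisfied.
The claimed |C| lies below the Hamming bound.


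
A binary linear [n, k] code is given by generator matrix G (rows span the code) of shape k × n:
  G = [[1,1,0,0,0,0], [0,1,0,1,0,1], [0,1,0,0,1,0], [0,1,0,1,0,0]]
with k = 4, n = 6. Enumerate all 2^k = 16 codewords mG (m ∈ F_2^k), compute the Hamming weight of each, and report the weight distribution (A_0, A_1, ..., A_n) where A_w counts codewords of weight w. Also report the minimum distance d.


Weight distribution: A_0 = 1, A_1 = 1, A_2 = 6, A_3 = 6, A_4 = 1, A_5 = 1. Minimum distance d = 1.

Enumerate all 2^4 = 16 messages m ∈ F_2^4.
For each, compute codeword c = mG in F_2^6, then tally its weight.
  m = 0000 → c = 000000, weight = 0.
  m = 1000 → c = 110000, weight = 2.
  m = 0100 → c = 010101, weight = 3.
  m = 1100 → c = 100101, weight = 3.
  m = 0010 → c = 010010, weight = 2.
  m = 1010 → c = 100010, weight = 2.
  m = 0110 → c = 000111, weight = 3.
  m = 1110 → c = 110111, weight = 5.
  m = 0001 → c = 010100, weight = 2.
  m = 1001 → c = 100100, weight = 2.
  m = 0101 → c = 000001, weight = 1.
  m = 1101 → c = 110001, weight = 3.
  m = 0011 → c = 000110, weight = 2.
  m = 1011 → c = 110110, weight = 4.
  m = 0111 → c = 010011, weight = 3.
  m = 1111 → c = 100011, weight = 3.
Tally weights:
  weight 0: 1 codewords.
  weight 1: 1 codewords.
  weight 2: 6 codewords.
  weight 3: 6 codewords.
  weight 4: 1 codewords.
  weight 5: 1 codewords.
Minimum distance d = smallest w > 0 with A_w > 0 = 1.
Sanity: Σ A_w = 16 = 2^4 = 16 ✓.


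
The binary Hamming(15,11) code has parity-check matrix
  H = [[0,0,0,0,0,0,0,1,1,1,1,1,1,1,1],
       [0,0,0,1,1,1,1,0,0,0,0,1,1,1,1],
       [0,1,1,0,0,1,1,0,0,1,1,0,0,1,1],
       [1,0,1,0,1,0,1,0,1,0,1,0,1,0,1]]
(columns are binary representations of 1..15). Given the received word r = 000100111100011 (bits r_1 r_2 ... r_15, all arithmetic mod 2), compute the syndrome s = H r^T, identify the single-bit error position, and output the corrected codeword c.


s = (1, 0, 0, 1)^T, error position = 9, corrected codeword c = 000100110100011

Compute s = H r^T mod 2 one row at a time:
  s_1 = 1 + 1 + 1 + 0 + 0 + 0 + 1 + 1 = 5 ≡ 1 (mod 2).
  s_2 = 1 + 0 + 0 + 1 + 0 + 0 + 1 + 1 = 4 ≡ 0 (mod 2).
  s_3 = 0 + 0 + 0 + 1 + 1 + 0 + 1 + 1 = 4 ≡ 0 (mod 2).
  s_4 = 0 + 0 + 0 + 1 + 1 + 0 + 0 + 1 = 3 ≡ 1 (mod 2).
s = (1, 0, 0, 1)^T — this equals column 9 of H (binary 1001), so error is at position 9.
Correct: flip bit 9 of r = 000100111100011 to get c = 000100110100011.


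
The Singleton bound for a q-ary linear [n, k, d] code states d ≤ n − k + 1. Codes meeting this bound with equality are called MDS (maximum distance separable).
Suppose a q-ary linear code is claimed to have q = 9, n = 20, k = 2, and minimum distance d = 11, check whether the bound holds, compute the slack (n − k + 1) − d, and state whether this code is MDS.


Singleton RHS = n − k + 1 = 19, slack = 8, bound satisfied, not MDS.

Singleton bound: d ≤ n − k + 1.
Here n = 20, k = 2, so n − k + 1 = 19.
Given d = 11, check d ≤ 19: YES.
Slack = (n − k + 1) − d = 8.
The code is NOT MDS (slack = 8 > 0).
Description: the claimed parameters are [20, 2, 11]_9; such a code would be non-MDS.


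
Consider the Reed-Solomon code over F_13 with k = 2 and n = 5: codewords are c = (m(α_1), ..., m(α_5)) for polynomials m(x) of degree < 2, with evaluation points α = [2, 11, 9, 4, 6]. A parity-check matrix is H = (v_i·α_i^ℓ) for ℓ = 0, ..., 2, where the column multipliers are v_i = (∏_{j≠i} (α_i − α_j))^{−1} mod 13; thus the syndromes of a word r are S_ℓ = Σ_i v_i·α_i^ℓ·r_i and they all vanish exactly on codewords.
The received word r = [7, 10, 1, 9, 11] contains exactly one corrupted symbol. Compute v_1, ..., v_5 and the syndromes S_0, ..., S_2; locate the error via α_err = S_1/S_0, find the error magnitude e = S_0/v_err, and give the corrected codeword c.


S = (12, 2, 9), error at position 2, error magnitude e = 7, c = [7, 3, 1, 9, 11].

Step 1: column multipliers v_i = (∏_{j≠i}(α_i − α_j))^{−1} mod 13.
  i = 1 (α = 2): (2−11)(2−9)(2−4)(2−6) = (−9)·(−7)·(−2)·(−4) = 504 ≡ 10, so v_1 = 10^{−1} = 4 (mod 13).
  i = 2 (α = 11): (11−2)(11−9)(11−4)(11−6) = 9·2·7·5 = 630 ≡ 6, so v_2 = 6^{−1} = 11 (mod 13).
  i = 3 (α = 9): (9−2)(9−11)(9−4)(9−6) = 7·(−2)·5·3 = −210 ≡ 11, so v_3 = 11^{−1} = 6 (mod 13).
  i = 4 (α = 4): (4−2)(4−11)(4−9)(4−6) = 2·(−7)·(−5)·(−2) = −140 ≡ 3, so v_4 = 3^{−1} = 9 (mod 13).
  i = 5 (α = 6): (6−2)(6−11)(6−9)(6−4) = 4·(−5)·(−3)·2 = 120 ≡ 3, so v_5 = 3^{−1} = 9 (mod 13).
  v = [4, 11, 6, 9, 9].
Step 2: syndromes of r = [7, 10, 1, 9, 11] (all sums mod 13).
  S_0 = Σ v_i r_i = 4·7 + 11·10 + 6·1 + 9·9 + 9·11 = 324 ≡ 12.
  S_1 = Σ v_i α_i r_i = 4·2·7 + 11·11·10 + 6·9·1 + 9·4·9 + 9·6·11 = 2238 ≡ 2.
  α_i^2 mod 13 = [4, 4, 3, 3, 10].
  S_2 = Σ v_i α_i^2 r_i = 4·4·7 + 11·4·10 + 6·3·1 + 9·3·9 + 9·10·11 = 1803 ≡ 9.
  S = (12, 2, 9) ≠ 0, so r is not a codeword (an error is present).
Step 3: locate the error. For a single error e at position i, S_ℓ = v_i·e·α_i^ℓ, so α_err = S_1/S_0.
  S_0^{−1} = 12^{−1} = 12 (mod 13), so α_err = 2·12 = 24 ≡ 11 = α_2. Error position i = 2.
  Consistency check: S_2/S_1 = 9·7 = 63 ≡ 11 = α_err ✓ (single-error assumption holds).
Step 4: error magnitude e = S_0/v_2 = S_0·∏_{j≠2}(α_2 − α_j) = 12·6 = 72 ≡ 7 (mod 13).
Step 5: correct position 2: c_2 = r_2 − e = 10 − 7 ≡ 3 (mod 13). Hence c = [7, 3, 1, 9, 11].
  Check: interpolating c through the α_i gives m(x) = 5 + 1·x (degree < 2) with m(α_i) = c_i for every i, so c is indeed a codeword.


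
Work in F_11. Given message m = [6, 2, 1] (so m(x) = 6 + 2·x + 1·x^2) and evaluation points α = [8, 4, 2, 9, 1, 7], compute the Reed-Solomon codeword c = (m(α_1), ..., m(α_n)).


c = [9, 8, 3, 6, 9, 3]

Message polynomial: m(x) = 6 + 2·x + 1·x^2 (mod 11).
For each evaluation point α_i, compute m(α_i) mod 11:
  α_1 = 8: Horner steps 1 → 10 → 9, so m(8) = 9.
  α_2 = 4: Horner steps 1 → 6 → 8, so m(4) = 8.
  α_3 = 2: Horner steps 1 → 4 → 3, so m(2) = 3.
  α_4 = 9: Horner steps 1 → 0 → 6, so m(9) = 6.
  α_5 = 1: Horner steps 1 → 3 → 9, so m(1) = 9.
  α_6 = 7: Horner steps 1 → 9 → 3, so m(7) = 3.
Codeword c = [9, 8, 3, 6, 9, 3] ∈ F_11^6.


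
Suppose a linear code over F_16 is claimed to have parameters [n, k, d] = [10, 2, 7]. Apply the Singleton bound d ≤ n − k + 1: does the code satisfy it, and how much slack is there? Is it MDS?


Singleton RHS = n − k + 1 = 9, slack = 2, bound satisfied, not MDS.

Singleton bound: d ≤ n − k + 1.
Here n = 10, k = 2, so n − k + 1 = 9.
Given d = 7, check d ≤ 9: YES.
Slack = (n − k + 1) − d = 2.
The code is NOT MDS (slack = 2 > 0).
Description: the claimed parameters are [10, 2, 7]_16; such a code would be non-MDS.


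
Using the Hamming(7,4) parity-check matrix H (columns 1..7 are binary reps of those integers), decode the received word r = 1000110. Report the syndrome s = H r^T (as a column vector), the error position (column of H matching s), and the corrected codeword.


s = (0, 1, 0)^T, error position = 2, corrected codeword c = 1100110

Compute s = H r^T mod 2 one row at a time:
  s_1 = 0 + 1 + 1 + 0 = 2 ≡ 0 (mod 2).
  s_2 = 0 + 0 + 1 + 0 = 1 ≡ 1 (mod 2).
  s_3 = 1 + 0 + 1 + 0 = 2 ≡ 0 (mod 2).
s = (0, 1, 0)^T — this equals column 2 of H (binary 010), so error is at position 2.
Correct: flip bit 2 of r = 1000110 to get c = 1100110.


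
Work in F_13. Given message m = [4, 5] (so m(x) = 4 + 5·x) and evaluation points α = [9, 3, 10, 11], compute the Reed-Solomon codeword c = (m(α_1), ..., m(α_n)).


c = [10, 6, 2, 7]

Message polynomial: m(x) = 4 + 5·x (mod 13).
For each evaluation point α_i, compute m(α_i) mod 13:
  α_1 = 9: Horner steps 5 → 10, so m(9) = 10.
  α_2 = 3: Horner steps 5 → 6, so m(3) = 6.
  α_3 = 10: Horner steps 5 → 2, so m(10) = 2.
  α_4 = 11: Horner steps 5 → 7, so m(11) = 7.
Codeword c = [10, 6, 2, 7] ∈ F_13^4.


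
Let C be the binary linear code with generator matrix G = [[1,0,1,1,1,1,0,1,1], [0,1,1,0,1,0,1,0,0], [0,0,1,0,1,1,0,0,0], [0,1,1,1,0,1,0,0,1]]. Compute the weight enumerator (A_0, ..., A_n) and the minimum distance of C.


Weight distribution: A_0 = 1, A_3 = 2, A_4 = 6, A_5 = 4, A_7 = 2, A_8 = 1. Minimum distance d = 3.

Enumerate all 2^4 = 16 messages m ∈ F_2^4.
For each, compute codeword c = mG in F_2^9, then tally its weight.
  m = 0000 → c = 000000000, weight = 0.
  m = 1000 → c = 101111011, weight = 7.
  m = 0100 → c = 011010100, weight = 4.
  m = 1100 → c = 110101111, weight = 7.
  m = 0010 → c = 001011000, weight = 3.
  m = 1010 → c = 100100011, weight = 4.
  m = 0110 → c = 010001100, weight = 3.
  m = 1110 → c = 111110111, weight = 8.
  m = 0001 → c = 011101001, weight = 5.
  m = 1001 → c = 110010010, weight = 4.
  m = 0101 → c = 000111101, weight = 5.
  m = 1101 → c = 101000110, weight = 4.
  m = 0011 → c = 010110001, weight = 4.
  m = 1011 → c = 111001010, weight = 5.
  m = 0111 → c = 001100101, weight = 4.
  m = 1111 → c = 100011110, weight = 5.
Tally weights:
  weight 0: 1 codewords.
  weight 3: 2 codewords.
  weight 4: 6 codewords.
  weight 5: 4 codewords.
  weight 7: 2 codewords.
  weight 8: 1 codewords.
Minimum distance d = smallest w > 0 with A_w > 0 = 3.
Sanity: Σ A_w = 16 = 2^4 = 16 ✓.


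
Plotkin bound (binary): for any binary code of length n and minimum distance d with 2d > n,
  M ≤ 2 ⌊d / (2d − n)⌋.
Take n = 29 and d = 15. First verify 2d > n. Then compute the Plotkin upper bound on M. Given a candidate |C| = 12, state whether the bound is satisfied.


Plotkin bound M ≤ 30; given |C| = 12 ≤ bound (satisfied).

Check applicability: 2d = 30, n = 29.
2d − n = 1 > 0, so Plotkin applies.
Compute d/(2d−n) = 15/1 ≈ 15.0000.
⌊d/(2d−n)⌋ = 15.
Plotkin bound: M ≤ 2·15 = 30.
Given |C| = 12, check: satisfied.
This |C| is below the Plotkin bound.


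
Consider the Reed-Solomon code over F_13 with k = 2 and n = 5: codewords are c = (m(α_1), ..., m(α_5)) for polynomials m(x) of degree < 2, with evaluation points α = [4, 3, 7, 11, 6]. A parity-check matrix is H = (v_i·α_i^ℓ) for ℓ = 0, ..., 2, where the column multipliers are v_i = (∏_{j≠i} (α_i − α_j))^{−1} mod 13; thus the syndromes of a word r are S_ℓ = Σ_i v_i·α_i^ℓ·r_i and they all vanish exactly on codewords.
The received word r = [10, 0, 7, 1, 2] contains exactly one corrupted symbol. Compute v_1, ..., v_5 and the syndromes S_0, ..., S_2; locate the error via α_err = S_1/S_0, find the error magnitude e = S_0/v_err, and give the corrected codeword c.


S = (7, 2, 8), error at position 1, error magnitude e = 5, c = [5, 0, 7, 1, 2].

Step 1: column multipliers v_i = (∏_{j≠i}(α_i − α_j))^{−1} mod 13.
  i = 1 (α = 4): (4−3)(4−7)(4−11)(4−6) = 1·(−3)·(−7)·(−2) = −42 ≡ 10, so v_1 = 10^{−1} = 4 (mod 13).
  i = 2 (α = 3): (3−4)(3−7)(3−11)(3−6) = (−1)·(−4)·(−8)·(−3) = 96 ≡ 5, so v_2 = 5^{−1} = 8 (mod 13).
  i = 3 (α = 7): (7−4)(7−3)(7−11)(7−6) = 3·4·(−4)·1 = −48 ≡ 4, so v_3 = 4^{−1} = 10 (mod 13).
  i = 4 (α = 11): (11−4)(11−3)(11−7)(11−6) = 7·8·4·5 = 1120 ≡ 2, so v_4 = 2^{−1} = 7 (mod 13).
  i = 5 (α = 6): (6−4)(6−3)(6−7)(6−11) = 2·3·(−1)·(−5) = 30 ≡ 4, so v_5 = 4^{−1} = 10 (mod 13).
  v = [4, 8, 10, 7, 10].
Step 2: syndromes of r = [10, 0, 7, 1, 2] (all sums mod 13).
  S_0 = Σ v_i r_i = 4·10 + 8·0 + 10·7 + 7·1 + 10·2 = 137 ≡ 7.
  S_1 = Σ v_i α_i r_i = 4·4·10 + 8·3·0 + 10·7·7 + 7·11·1 + 10·6·2 = 847 ≡ 2.
  α_i^2 mod 13 = [3, 9, 10, 4, 10].
  S_2 = Σ v_i α_i^2 r_i = 4·3·10 + 8·9·0 + 10·10·7 + 7·4·1 + 10·10·2 = 1048 ≡ 8.
  S = (7, 2, 8) ≠ 0, so r is not a codeword (an error is present).
Step 3: locate the error. For a single error e at position i, S_ℓ = v_i·e·α_i^ℓ, so α_err = S_1/S_0.
  S_0^{−1} = 7^{−1} = 2 (mod 13), so α_err = 2·2 = 4 ≡ 4 = α_1. Error position i = 1.
  Consistency check: S_2/S_1 = 8·7 = 56 ≡ 4 = α_err ✓ (single-error assumption holds).
Step 4: error magnitude e = S_0/v_1 = S_0·∏_{j≠1}(α_1 − α_j) = 7·10 = 70 ≡ 5 (mod 13).
Step 5: correct position 1: c_1 = r_1 − e = 10 − 5 ≡ 5 (mod 13). Hence c = [5, 0, 7, 1, 2].
  Check: interpolating c through the α_i gives m(x) = 11 + 5·x (degree < 2) with m(α_i) = c_i for every i, so c is indeed a codeword.


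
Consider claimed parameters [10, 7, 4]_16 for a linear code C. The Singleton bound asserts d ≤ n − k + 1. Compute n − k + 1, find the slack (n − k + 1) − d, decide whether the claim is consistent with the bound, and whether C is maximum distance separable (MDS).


Singleton RHS = n − k + 1 = 4, slack = 0, bound satisfied, MDS.

Singleton bound: d ≤ n − k + 1.
Here n = 10, k = 7, so n − k + 1 = 4.
Given d = 4, check d ≤ 4: YES.
Slack = (n − k + 1) − d = 0.
The code is MDS (slack = 0).
Description: the claimed parameters are [10, 7, 4]_16; such a code would be MDS (meets Singleton bound).


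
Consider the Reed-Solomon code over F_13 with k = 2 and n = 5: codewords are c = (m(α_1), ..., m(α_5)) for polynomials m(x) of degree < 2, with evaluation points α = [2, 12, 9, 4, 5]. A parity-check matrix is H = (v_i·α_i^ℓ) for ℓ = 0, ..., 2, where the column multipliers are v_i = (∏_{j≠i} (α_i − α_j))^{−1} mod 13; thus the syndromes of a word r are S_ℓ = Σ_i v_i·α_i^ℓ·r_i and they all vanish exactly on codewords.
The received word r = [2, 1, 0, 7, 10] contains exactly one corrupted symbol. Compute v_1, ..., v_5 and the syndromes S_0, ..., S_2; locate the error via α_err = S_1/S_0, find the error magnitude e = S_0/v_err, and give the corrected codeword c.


S = (12, 8, 1), error at position 5, error magnitude e = 7, c = [2, 1, 0, 7, 3].

Step 1: column multipliers v_i = (∏_{j≠i}(α_i − α_j))^{−1} mod 13.
  i = 1 (α = 2): (2−12)(2−9)(2−4)(2−5) = (−10)·(−7)·(−2)·(−3) = 420 ≡ 4, so v_1 = 4^{−1} = 10 (mod 13).
  i = 2 (α = 12): (12−2)(12−9)(12−4)(12−5) = 10·3·8·7 = 1680 ≡ 3, so v_2 = 3^{−1} = 9 (mod 13).
  i = 3 (α = 9): (9−2)(9−12)(9−4)(9−5) = 7·(−3)·5·4 = −420 ≡ 9, so v_3 = 9^{−1} = 3 (mod 13).
  i = 4 (α = 4): (4−2)(4−12)(4−9)(4−5) = 2·(−8)·(−5)·(−1) = −80 ≡ 11, so v_4 = 11^{−1} = 6 (mod 13).
  i = 5 (α = 5): (5−2)(5−12)(5−9)(5−4) = 3·(−7)·(−4)·1 = 84 ≡ 6, so v_5 = 6^{−1} = 11 (mod 13).
  v = [10, 9, 3, 6, 11].
Step 2: syndromes of r = [2, 1, 0, 7, 10] (all sums mod 13).
  S_0 = Σ v_i r_i = 10·2 + 9·1 + 3·0 + 6·7 + 11·10 = 181 ≡ 12.
  S_1 = Σ v_i α_i r_i = 10·2·2 + 9·12·1 + 3·9·0 + 6·4·7 + 11·5·10 = 866 ≡ 8.
  α_i^2 mod 13 = [4, 1, 3, 3, 12].
  S_2 = Σ v_i α_i^2 r_i = 10·4·2 + 9·1·1 + 3·3·0 + 6·3·7 + 11·12·10 = 1535 ≡ 1.
  S = (12, 8, 1) ≠ 0, so r is not a codeword (an error is present).
Step 3: locate the error. For a single error e at position i, S_ℓ = v_i·e·α_i^ℓ, so α_err = S_1/S_0.
  S_0^{−1} = 12^{−1} = 12 (mod 13), so α_err = 8·12 = 96 ≡ 5 = α_5. Error position i = 5.
  Consistency check: S_2/S_1 = 1·5 = 5 ≡ 5 = α_err ✓ (single-error assumption holds).
Step 4: error magnitude e = S_0/v_5 = S_0·∏_{j≠5}(α_5 − α_j) = 12·6 = 72 ≡ 7 (mod 13).
Step 5: correct position 5: c_5 = r_5 − e = 10 − 7 ≡ 3 (mod 13). Hence c = [2, 1, 0, 7, 3].
  Check: interpolating c through the α_i gives m(x) = 10 + 9·x (degree < 2) with m(α_i) = c_i for every i, so c is indeed a codeword.


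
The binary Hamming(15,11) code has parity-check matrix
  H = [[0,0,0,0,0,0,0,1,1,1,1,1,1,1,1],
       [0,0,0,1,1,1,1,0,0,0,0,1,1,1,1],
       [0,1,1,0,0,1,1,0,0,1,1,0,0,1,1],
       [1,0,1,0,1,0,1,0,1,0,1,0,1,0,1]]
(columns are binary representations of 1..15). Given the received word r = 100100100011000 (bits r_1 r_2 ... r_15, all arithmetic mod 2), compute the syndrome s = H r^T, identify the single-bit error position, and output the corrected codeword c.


s = (0, 1, 0, 1)^T, error position = 5, corrected codeword c = 100110100011000

Compute s = H r^T mod 2 one row at a time:
  s_1 = 0 + 0 + 0 + 1 + 1 + 0 + 0 + 0 = 2 ≡ 0 (mod 2).
  s_2 = 1 + 0 + 0 + 1 + 1 + 0 + 0 + 0 = 3 ≡ 1 (mod 2).
  s_3 = 0 + 0 + 0 + 1 + 0 + 1 + 0 + 0 = 2 ≡ 0 (mod 2).
  s_4 = 1 + 0 + 0 + 1 + 0 + 1 + 0 + 0 = 3 ≡ 1 (mod 2).
s = (0, 1, 0, 1)^T — this equals column 5 of H (binary 0101), so error is at position 5.
Correct: flip bit 5 of r = 100100100011000 to get c = 100110100011000.


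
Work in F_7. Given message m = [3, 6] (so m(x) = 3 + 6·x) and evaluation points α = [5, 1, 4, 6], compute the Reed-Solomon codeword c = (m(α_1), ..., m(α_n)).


c = [5, 2, 6, 4]

Message polynomial: m(x) = 3 + 6·x (mod 7).
For each evaluation point α_i, compute m(α_i) mod 7:
  α_1 = 5: Horner steps 6 → 5, so m(5) = 5.
  α_2 = 1: Horner steps 6 → 2, so m(1) = 2.
  α_3 = 4: Horner steps 6 → 6, so m(4) = 6.
  α_4 = 6: Horner steps 6 → 4, so m(6) = 4.
Codeword c = [5, 2, 6, 4] ∈ F_7^4.


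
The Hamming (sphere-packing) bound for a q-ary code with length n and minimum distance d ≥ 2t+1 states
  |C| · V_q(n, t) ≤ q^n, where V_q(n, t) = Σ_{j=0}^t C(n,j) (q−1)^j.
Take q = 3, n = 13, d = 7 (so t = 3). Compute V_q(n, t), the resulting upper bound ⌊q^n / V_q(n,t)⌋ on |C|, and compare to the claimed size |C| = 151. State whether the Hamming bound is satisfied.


V_q(n, t) = 2627, q^n = 1594323, Hamming bound = 606, |C| = 151 ≤ bound (satisfied).

Step 1: Compute V_q(n, t) = Σ_{j=0}^3 C(n, j) (q−1)^j.
  j = 0: C(13,0)·(2)^0 = 1·1 = 1.
  j = 1: C(13,1)·(2)^1 = 13·2 = 26.
  j = 2: C(13,2)·(2)^2 = 78·4 = 312.
  j = 3: C(13,3)·(2)^3 = 286·8 = 2288.
  V_q(n, t) = 1 + 26 + 312 + 2288 = 2627.
Step 2: q^n = 3^13 = 1594323.
Step 3: Hamming bound ⌊q^n / V_q(n,t)⌋ = ⌊1594323/2627⌋ = 606.
Step 4: Compare |C| = 151 to 606: satisfied.
The claimed |C| lies below the Hamming bound.


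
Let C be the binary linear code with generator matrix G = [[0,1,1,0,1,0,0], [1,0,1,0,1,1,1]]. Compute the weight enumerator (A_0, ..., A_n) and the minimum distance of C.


Weight distribution: A_0 = 1, A_3 = 1, A_4 = 1, A_5 = 1. Minimum distance d = 3.

Enumerate all 2^2 = 4 messages m ∈ F_2^2.
For each, compute codeword c = mG in F_2^7, then tally its weight.
  m = 00 → c = 0000000, weight = 0.
  m = 10 → c = 0110100, weight = 3.
  m = 01 → c = 1010111, weight = 5.
  m = 11 → c = 1100011, weight = 4.
Tally weights:
  weight 0: 1 codewords.
  weight 3: 1 codewords.
  weight 4: 1 codewords.
  weight 5: 1 codewords.
Minimum distance d = smallest w > 0 with A_w > 0 = 3.
Sanity: Σ A_w = 4 = 2^2 = 4 ✓.


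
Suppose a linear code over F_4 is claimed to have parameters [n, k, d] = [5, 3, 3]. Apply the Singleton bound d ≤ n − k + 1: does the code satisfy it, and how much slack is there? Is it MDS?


Singleton RHS = n − k + 1 = 3, slack = 0, bound satisfied, MDS.

Singleton bound: d ≤ n − k + 1.
Here n = 5, k = 3, so n − k + 1 = 3.
Given d = 3, check d ≤ 3: YES.
Slack = (n − k + 1) − d = 0.
The code is MDS (slack = 0).
Description: the claimed parameters are [5, 3, 3]_4; such a code would be MDS (meets Singleton bound).


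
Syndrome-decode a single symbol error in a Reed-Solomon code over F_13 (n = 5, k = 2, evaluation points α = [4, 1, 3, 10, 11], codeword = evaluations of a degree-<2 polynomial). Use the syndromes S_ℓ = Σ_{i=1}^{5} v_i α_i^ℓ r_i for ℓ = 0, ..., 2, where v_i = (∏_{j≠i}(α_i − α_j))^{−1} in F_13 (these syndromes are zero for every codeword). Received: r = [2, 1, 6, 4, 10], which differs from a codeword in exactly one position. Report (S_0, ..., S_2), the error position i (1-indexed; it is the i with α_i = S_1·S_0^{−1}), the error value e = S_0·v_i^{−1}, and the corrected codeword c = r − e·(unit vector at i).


S = (10, 6, 1), error at position 5, error magnitude e = 10, c = [2, 1, 6, 4, 0].

Step 1: column multipliers v_i = (∏_{j≠i}(α_i − α_j))^{−1} mod 13.
  i = 1 (α = 4): (4−1)(4−3)(4−10)(4−11) = 3·1·(−6)·(−7) = 126 ≡ 9, so v_1 = 9^{−1} = 3 (mod 13).
  i = 2 (α = 1): (1−4)(1−3)(1−10)(1−11) = (−3)·(−2)·(−9)·(−10) = 540 ≡ 7, so v_2 = 7^{−1} = 2 (mod 13).
  i = 3 (α = 3): (3−4)(3−1)(3−10)(3−11) = (−1)·2·(−7)·(−8) = −112 ≡ 5, so v_3 = 5^{−1} = 8 (mod 13).
  i = 4 (α = 10): (10−4)(10−1)(10−3)(10−11) = 6·9·7·(−1) = −378 ≡ 12, so v_4 = 12^{−1} = 12 (mod 13).
  i = 5 (α = 11): (11−4)(11−1)(11−3)(11−10) = 7·10·8·1 = 560 ≡ 1, so v_5 = 1^{−1} = 1 (mod 13).
  v = [3, 2, 8, 12, 1].
Step 2: syndromes of r = [2, 1, 6, 4, 10] (all sums mod 13).
  S_0 = Σ v_i r_i = 3·2 + 2·1 + 8·6 + 12·4 + 1·10 = 114 ≡ 10.
  S_1 = Σ v_i α_i r_i = 3·4·2 + 2·1·1 + 8·3·6 + 12·10·4 + 1·11·10 = 760 ≡ 6.
  α_i^2 mod 13 = [3, 1, 9, 9, 4].
  S_2 = Σ v_i α_i^2 r_i = 3·3·2 + 2·1·1 + 8·9·6 + 12·9·4 + 1·4·10 = 924 ≡ 1.
  S = (10, 6, 1) ≠ 0, so r is not a codeword (an error is present).
Step 3: locate the error. For a single error e at position i, S_ℓ = v_i·e·α_i^ℓ, so α_err = S_1/S_0.
  S_0^{−1} = 10^{−1} = 4 (mod 13), so α_err = 6·4 = 24 ≡ 11 = α_5. Error position i = 5.
  Consistency check: S_2/S_1 = 1·11 = 11 ≡ 11 = α_err ✓ (single-error assumption holds).
Step 4: error magnitude e = S_0/v_5 = S_0·∏_{j≠5}(α_5 − α_j) = 10·1 = 10 ≡ 10 (mod 13).
Step 5: correct position 5: c_5 = r_5 − e = 10 − 10 ≡ 0 (mod 13). Hence c = [2, 1, 6, 4, 0].
  Check: interpolating c through the α_i gives m(x) = 5 + 9·x (degree < 2) with m(α_i) = c_i for every i, so c is indeed a codeword.


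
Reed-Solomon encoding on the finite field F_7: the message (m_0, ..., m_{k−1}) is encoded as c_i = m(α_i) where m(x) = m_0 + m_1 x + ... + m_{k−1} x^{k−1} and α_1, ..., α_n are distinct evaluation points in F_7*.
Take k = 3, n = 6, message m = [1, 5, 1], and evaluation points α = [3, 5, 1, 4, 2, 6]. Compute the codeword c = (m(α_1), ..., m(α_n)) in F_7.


c = [4, 2, 0, 2, 1, 4]

Message polynomial: m(x) = 1 + 5·x + 1·x^2 (mod 7).
For each evaluation point α_i, compute m(α_i) mod 7:
  α_1 = 3: Horner steps 1 → 1 → 4, so m(3) = 4.
  α_2 = 5: Horner steps 1 → 3 → 2, so m(5) = 2.
  α_3 = 1: Horner steps 1 → 6 → 0, so m(1) = 0.
  α_4 = 4: Horner steps 1 → 2 → 2, so m(4) = 2.
  α_5 = 2: Horner steps 1 → 0 → 1, so m(2) = 1.
  α_6 = 6: Horner steps 1 → 4 → 4, so m(6) = 4.
Codeword c = [4, 2, 0, 2, 1, 4] ∈ F_7^6.


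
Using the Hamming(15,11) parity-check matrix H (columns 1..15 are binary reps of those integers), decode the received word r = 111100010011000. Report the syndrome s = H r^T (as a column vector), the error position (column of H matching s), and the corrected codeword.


s = (1, 0, 1, 1)^T, error position = 11, corrected codeword c = 111100010001000

Compute s = H r^T mod 2 one row at a time:
  s_1 = 1 + 0 + 0 + 1 + 1 + 0 + 0 + 0 = 3 ≡ 1 (mod 2).
  s_2 = 1 + 0 + 0 + 0 + 1 + 0 + 0 + 0 = 2 ≡ 0 (mod 2).
  s_3 = 1 + 1 + 0 + 0 + 0 + 1 + 0 + 0 = 3 ≡ 1 (mod 2).
  s_4 = 1 + 1 + 0 + 0 + 0 + 1 + 0 + 0 = 3 ≡ 1 (mod 2).
s = (1, 0, 1, 1)^T — this equals column 11 of H (binary 1011), so error is at position 11.
Correct: flip bit 11 of r = 111100010011000 to get c = 111100010001000.


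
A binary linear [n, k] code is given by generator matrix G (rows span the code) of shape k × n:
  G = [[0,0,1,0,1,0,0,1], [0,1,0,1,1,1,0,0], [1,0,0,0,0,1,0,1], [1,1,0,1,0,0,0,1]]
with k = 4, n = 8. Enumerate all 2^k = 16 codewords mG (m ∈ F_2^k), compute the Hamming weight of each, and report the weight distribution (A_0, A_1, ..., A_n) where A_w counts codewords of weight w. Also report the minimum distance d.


Weight distribution: A_0 = 1, A_1 = 1, A_2 = 1, A_3 = 4, A_4 = 5, A_5 = 3, A_6 = 1. Minimum distance d = 1.

Enumerate all 2^4 = 16 messages m ∈ F_2^4.
For each, compute codeword c = mG in F_2^8, then tally its weight.
  m = 0000 → c = 00000000, weight = 0.
  m = 1000 → c = 00101001, weight = 3.
  m = 0100 → c = 01011100, weight = 4.
  m = 1100 → c = 01110101, weight = 5.
  m = 0010 → c = 10000101, weight = 3.
  m = 1010 → c = 10101100, weight = 4.
  m = 0110 → c = 11011001, weight = 5.
  m = 1110 → c = 11110000, weight = 4.
  m = 0001 → c = 11010001, weight = 4.
  m = 1001 → c = 11111000, weight = 5.
  m = 0101 → c = 10001101, weight = 4.
  m = 1101 → c = 10100100, weight = 3.
  m = 0011 → c = 01010100, weight = 3.
  m = 1011 → c = 01111101, weight = 6.
  m = 0111 → c = 00001000, weight = 1.
  m = 1111 → c = 00100001, weight = 2.
Tally weights:
  weight 0: 1 codewords.
  weight 1: 1 codewords.
  weight 2: 1 codewords.
  weight 3: 4 codewords.
  weight 4: 5 codewords.
  weight 5: 3 codewords.
  weight 6: 1 codewords.
Minimum distance d = smallest w > 0 with A_w > 0 = 1.
Sanity: Σ A_w = 16 = 2^4 = 16 ✓.


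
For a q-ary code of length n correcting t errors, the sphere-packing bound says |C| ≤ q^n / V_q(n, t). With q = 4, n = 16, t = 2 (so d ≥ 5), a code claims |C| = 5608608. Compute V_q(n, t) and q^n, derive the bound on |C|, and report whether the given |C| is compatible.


V_q(n, t) = 1129, q^n = 4294967296, Hamming bound = 3804222, |C| = 5608608 > bound (violated).

Step 1: Compute V_q(n, t) = Σ_{j=0}^2 C(n, j) (q−1)^j.
  j = 0: C(16,0)·(3)^0 = 1·1 = 1.
  j = 1: C(16,1)·(3)^1 = 16·3 = 48.
  j = 2: C(16,2)·(3)^2 = 120·9 = 1080.
  V_q(n, t) = 1 + 48 + 1080 = 1129.
Step 2: q^n = 4^16 = 4294967296.
Step 3: Hamming bound ⌊q^n / V_q(n,t)⌋ = ⌊4294967296/1129⌋ = 3804222.
Step 4: Compare |C| = 5608608 to 3804222: violated.
The claimed |C| lies above the Hamming bound, so no 4-ary code of length 16 with d ≥ 5 can have 5608608 codewords.


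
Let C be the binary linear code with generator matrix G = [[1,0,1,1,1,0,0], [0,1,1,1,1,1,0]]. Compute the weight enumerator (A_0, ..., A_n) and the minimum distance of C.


Weight distribution: A_0 = 1, A_3 = 1, A_4 = 1, A_5 = 1. Minimum distance d = 3.

Enumerate all 2^2 = 4 messages m ∈ F_2^2.
For each, compute codeword c = mG in F_2^7, then tally its weight.
  m = 00 → c = 0000000, weight = 0.
  m = 10 → c = 1011100, weight = 4.
  m = 01 → c = 0111110, weight = 5.
  m = 11 → c = 1100010, weight = 3.
Tally weights:
  weight 0: 1 codewords.
  weight 3: 1 codewords.
  weight 4: 1 codewords.
  weight 5: 1 codewords.
Minimum distance d = smallest w > 0 with A_w > 0 = 3.
Sanity: Σ A_w = 4 = 2^2 = 4 ✓.


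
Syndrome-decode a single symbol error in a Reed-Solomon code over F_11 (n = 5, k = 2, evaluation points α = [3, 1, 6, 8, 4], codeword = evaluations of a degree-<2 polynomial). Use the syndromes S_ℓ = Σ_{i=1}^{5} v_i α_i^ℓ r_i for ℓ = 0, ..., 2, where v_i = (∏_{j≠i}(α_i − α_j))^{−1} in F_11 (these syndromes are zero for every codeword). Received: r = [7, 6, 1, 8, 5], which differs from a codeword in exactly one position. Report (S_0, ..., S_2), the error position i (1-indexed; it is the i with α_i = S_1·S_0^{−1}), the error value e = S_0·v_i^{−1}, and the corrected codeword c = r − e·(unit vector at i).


S = (6, 6, 6), error at position 2, error magnitude e = 6, c = [7, 0, 1, 8, 5].

Step 1: column multipliers v_i = (∏_{j≠i}(α_i − α_j))^{−1} mod 11.
  i = 1 (α = 3): (3−1)(3−6)(3−8)(3−4) = 2·(−3)·(−5)·(−1) = −30 ≡ 3, so v_1 = 3^{−1} = 4 (mod 11).
  i = 2 (α = 1): (1−3)(1−6)(1−8)(1−4) = (−2)·(−5)·(−7)·(−3) = 210 ≡ 1, so v_2 = 1^{−1} = 1 (mod 11).
  i = 3 (α = 6): (6−3)(6−1)(6−8)(6−4) = 3·5·(−2)·2 = −60 ≡ 6, so v_3 = 6^{−1} = 2 (mod 11).
  i = 4 (α = 8): (8−3)(8−1)(8−6)(8−4) = 5·7·2·4 = 280 ≡ 5, so v_4 = 5^{−1} = 9 (mod 11).
  i = 5 (α = 4): (4−3)(4−1)(4−6)(4−8) = 1·3·(−2)·(−4) = 24 ≡ 2, so v_5 = 2^{−1} = 6 (mod 11).
  v = [4, 1, 2, 9, 6].
Step 2: syndromes of r = [7, 6, 1, 8, 5] (all sums mod 11).
  S_0 = Σ v_i r_i = 4·7 + 1·6 + 2·1 + 9·8 + 6·5 = 138 ≡ 6.
  S_1 = Σ v_i α_i r_i = 4·3·7 + 1·1·6 + 2·6·1 + 9·8·8 + 6·4·5 = 798 ≡ 6.
  α_i^2 mod 11 = [9, 1, 3, 9, 5].
  S_2 = Σ v_i α_i^2 r_i = 4·9·7 + 1·1·6 + 2·3·1 + 9·9·8 + 6·5·5 = 1062 ≡ 6.
  S = (6, 6, 6) ≠ 0, so r is not a codeword (an error is present).
Step 3: locate the error. For a single error e at position i, S_ℓ = v_i·e·α_i^ℓ, so α_err = S_1/S_0.
  S_0^{−1} = 6^{−1} = 2 (mod 11), so α_err = 6·2 = 12 ≡ 1 = α_2. Error position i = 2.
  Consistency check: S_2/S_1 = 6·2 = 12 ≡ 1 = α_err ✓ (single-error assumption holds).
Step 4: error magnitude e = S_0/v_2 = S_0·∏_{j≠2}(α_2 − α_j) = 6·1 = 6 ≡ 6 (mod 11).
Step 5: correct position 2: c_2 = r_2 − e = 6 − 6 ≡ 0 (mod 11). Hence c = [7, 0, 1, 8, 5].
  Check: interpolating c through the α_i gives m(x) = 2 + 9·x (degree < 2) with m(α_i) = c_i for every i, so c is indeed a codeword.


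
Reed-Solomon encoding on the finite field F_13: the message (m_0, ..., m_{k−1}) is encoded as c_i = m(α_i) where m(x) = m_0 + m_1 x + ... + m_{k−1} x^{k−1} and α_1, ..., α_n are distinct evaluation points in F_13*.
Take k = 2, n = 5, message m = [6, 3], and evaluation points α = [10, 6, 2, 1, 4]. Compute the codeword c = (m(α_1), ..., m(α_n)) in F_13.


c = [10, 11, 12, 9, 5]

Message polynomial: m(x) = 6 + 3·x (mod 13).
For each evaluation point α_i, compute m(α_i) mod 13:
  α_1 = 10: Horner steps 3 → 10, so m(10) = 10.
  α_2 = 6: Horner steps 3 → 11, so m(6) = 11.
  α_3 = 2: Horner steps 3 → 12, so m(2) = 12.
  α_4 = 1: Horner steps 3 → 9, so m(1) = 9.
  α_5 = 4: Horner steps 3 → 5, so m(4) = 5.
Codeword c = [10, 11, 12, 9, 5] ∈ F_13^5.


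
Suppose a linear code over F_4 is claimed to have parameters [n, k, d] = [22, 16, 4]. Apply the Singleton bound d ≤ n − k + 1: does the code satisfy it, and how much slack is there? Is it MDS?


Singleton RHS = n − k + 1 = 7, slack = 3, bound satisfied, not MDS.

Singleton bound: d ≤ n − k + 1.
Here n = 22, k = 16, so n − k + 1 = 7.
Given d = 4, check d ≤ 7: YES.
Slack = (n − k + 1) − d = 3.
The code is NOT MDS (slack = 3 > 0).
Description: the claimed parameters are [22, 16, 4]_4; such a code would be non-MDS.


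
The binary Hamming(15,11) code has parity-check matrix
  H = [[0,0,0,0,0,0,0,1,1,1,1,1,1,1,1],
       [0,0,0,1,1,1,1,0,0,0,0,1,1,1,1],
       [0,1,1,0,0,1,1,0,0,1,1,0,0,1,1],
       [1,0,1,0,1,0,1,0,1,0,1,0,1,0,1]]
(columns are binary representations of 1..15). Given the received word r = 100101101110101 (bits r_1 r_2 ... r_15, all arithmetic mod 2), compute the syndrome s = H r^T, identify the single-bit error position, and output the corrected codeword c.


s = (1, 1, 1, 0)^T, error position = 14, corrected codeword c = 100101101110111

Compute s = H r^T mod 2 one row at a time:
  s_1 = 0 + 1 + 1 + 1 + 0 + 1 + 0 + 1 = 5 ≡ 1 (mod 2).
  s_2 = 1 + 0 + 1 + 1 + 0 + 1 + 0 + 1 = 5 ≡ 1 (mod 2).
  s_3 = 0 + 0 + 1 + 1 + 1 + 1 + 0 + 1 = 5 ≡ 1 (mod 2).
  s_4 = 1 + 0 + 0 + 1 + 1 + 1 + 1 + 1 = 6 ≡ 0 (mod 2).
s = (1, 1, 1, 0)^T — this equals column 14 of H (binary 1110), so error is at position 14.
Correct: flip bit 14 of r = 100101101110101 to get c = 100101101110111.


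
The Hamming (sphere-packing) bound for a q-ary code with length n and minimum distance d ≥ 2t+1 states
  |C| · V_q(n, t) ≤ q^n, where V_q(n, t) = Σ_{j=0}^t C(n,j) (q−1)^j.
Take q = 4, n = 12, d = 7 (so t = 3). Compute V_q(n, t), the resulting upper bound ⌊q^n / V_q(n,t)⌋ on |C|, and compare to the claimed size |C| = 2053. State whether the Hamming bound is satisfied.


V_q(n, t) = 6571, q^n = 16777216, Hamming bound = 2553, |C| = 2053 ≤ bound (satisfied).

Step 1: Compute V_q(n, t) = Σ_{j=0}^3 C(n, j) (q−1)^j.
  j = 0: C(12,0)·(3)^0 = 1·1 = 1.
  j = 1: C(12,1)·(3)^1 = 12·3 = 36.
  j = 2: C(12,2)·(3)^2 = 66·9 = 594.
  j = 3: C(12,3)·(3)^3 = 220·27 = 5940.
  V_q(n, t) = 1 + 36 + 594 + 5940 = 6571.
Step 2: q^n = 4^12 = 16777216.
Step 3: Hamming bound ⌊q^n / V_q(n,t)⌋ = ⌊16777216/6571⌋ = 2553.
Step 4: Compare |C| = 2053 to 2553: satisfied.
The claimed |C| lies below the Hamming bound.


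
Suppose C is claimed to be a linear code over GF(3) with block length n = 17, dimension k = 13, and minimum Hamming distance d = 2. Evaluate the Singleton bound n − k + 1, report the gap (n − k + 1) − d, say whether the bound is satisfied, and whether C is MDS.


Singleton RHS = n − k + 1 = 5, slack = 3, bound satisfied, not MDS.

Singleton bound: d ≤ n − k + 1.
Here n = 17, k = 13, so n − k + 1 = 5.
Given d = 2, check d ≤ 5: YES.
Slack = (n − k + 1) − d = 3.
The code is NOT MDS (slack = 3 > 0).
Description: the claimed parameters are [17, 13, 2]_3; such a code would be non-MDS.
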